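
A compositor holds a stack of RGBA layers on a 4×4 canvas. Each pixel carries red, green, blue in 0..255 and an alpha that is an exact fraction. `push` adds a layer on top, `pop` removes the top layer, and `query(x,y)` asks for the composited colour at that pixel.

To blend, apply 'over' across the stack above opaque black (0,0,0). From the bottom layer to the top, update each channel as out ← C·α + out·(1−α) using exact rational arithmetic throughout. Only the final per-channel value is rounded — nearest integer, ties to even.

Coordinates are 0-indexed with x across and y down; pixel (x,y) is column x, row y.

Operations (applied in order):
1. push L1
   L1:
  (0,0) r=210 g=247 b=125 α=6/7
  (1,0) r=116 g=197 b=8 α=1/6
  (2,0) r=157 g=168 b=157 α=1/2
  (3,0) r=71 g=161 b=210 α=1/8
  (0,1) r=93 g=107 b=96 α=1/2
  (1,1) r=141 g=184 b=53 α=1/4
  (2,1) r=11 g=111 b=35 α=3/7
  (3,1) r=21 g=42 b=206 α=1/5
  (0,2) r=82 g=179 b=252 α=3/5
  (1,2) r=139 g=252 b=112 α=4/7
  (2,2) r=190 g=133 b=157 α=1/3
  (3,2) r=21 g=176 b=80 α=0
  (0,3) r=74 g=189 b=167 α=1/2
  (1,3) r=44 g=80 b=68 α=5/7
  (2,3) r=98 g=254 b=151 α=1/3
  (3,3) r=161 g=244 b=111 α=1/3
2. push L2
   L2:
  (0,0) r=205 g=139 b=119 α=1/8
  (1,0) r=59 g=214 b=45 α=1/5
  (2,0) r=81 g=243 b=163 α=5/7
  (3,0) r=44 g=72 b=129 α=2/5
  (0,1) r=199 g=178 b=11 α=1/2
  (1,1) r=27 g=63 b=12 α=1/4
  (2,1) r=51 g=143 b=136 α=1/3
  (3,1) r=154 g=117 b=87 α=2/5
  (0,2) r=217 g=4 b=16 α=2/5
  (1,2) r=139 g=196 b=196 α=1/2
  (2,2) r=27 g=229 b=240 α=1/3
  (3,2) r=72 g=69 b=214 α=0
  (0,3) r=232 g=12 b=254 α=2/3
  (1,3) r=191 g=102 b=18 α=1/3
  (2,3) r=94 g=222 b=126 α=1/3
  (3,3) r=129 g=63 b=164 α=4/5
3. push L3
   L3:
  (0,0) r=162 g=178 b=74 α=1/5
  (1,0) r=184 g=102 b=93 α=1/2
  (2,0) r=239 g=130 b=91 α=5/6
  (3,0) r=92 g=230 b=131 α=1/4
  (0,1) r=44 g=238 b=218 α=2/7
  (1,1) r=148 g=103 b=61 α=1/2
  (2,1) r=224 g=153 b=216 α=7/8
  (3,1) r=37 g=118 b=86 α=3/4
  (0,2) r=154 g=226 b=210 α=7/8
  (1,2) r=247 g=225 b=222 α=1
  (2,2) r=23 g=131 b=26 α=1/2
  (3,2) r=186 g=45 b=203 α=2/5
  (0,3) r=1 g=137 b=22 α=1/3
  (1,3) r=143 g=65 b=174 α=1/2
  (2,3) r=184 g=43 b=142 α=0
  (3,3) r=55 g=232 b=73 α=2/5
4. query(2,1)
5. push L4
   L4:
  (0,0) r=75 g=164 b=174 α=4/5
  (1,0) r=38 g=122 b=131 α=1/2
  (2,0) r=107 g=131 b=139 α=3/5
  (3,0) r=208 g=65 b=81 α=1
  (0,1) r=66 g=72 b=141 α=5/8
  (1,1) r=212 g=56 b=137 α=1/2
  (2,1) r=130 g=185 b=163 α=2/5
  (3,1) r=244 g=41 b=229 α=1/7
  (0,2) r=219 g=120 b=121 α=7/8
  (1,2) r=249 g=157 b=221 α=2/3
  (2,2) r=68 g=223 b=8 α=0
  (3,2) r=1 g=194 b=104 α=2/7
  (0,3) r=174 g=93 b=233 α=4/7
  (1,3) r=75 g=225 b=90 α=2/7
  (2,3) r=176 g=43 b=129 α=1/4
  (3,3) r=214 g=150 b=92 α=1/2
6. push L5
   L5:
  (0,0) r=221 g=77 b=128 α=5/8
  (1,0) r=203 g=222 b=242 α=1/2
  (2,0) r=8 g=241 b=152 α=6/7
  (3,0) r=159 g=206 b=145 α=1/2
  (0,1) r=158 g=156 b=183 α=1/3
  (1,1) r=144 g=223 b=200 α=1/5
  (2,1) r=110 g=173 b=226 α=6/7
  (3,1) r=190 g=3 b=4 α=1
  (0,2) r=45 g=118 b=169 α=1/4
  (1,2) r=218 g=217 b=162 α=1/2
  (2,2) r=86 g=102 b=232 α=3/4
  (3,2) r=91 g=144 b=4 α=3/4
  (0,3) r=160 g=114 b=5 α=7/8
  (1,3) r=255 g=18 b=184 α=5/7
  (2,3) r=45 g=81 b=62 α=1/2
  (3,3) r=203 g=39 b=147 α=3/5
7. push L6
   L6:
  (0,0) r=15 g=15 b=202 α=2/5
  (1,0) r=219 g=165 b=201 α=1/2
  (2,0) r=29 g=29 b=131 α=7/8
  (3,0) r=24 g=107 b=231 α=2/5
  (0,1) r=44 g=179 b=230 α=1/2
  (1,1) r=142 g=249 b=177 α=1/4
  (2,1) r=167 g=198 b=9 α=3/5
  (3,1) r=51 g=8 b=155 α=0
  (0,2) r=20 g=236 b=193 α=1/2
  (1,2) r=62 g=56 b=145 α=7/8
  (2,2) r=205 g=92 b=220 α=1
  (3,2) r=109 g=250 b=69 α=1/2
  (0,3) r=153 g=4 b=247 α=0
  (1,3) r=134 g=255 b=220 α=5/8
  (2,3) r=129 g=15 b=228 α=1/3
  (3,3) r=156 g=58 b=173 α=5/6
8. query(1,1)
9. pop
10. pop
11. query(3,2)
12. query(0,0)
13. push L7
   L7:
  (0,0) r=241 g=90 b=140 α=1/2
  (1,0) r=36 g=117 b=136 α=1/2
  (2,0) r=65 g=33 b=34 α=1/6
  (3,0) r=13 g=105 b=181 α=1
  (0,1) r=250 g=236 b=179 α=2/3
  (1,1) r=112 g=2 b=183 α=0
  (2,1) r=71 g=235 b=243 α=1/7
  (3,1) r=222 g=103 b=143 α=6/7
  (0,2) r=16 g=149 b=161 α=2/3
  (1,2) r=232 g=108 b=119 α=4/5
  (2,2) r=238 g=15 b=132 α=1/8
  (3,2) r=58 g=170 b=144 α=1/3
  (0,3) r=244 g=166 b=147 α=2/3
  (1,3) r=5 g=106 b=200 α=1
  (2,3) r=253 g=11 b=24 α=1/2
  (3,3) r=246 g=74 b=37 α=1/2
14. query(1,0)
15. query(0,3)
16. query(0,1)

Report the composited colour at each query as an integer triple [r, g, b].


at x=2,y=1 over L1,L2,L3:
after L1 α=3/7: [33/7, 333/7, 15]
after L2 α=1/3: [141/7, 1667/21, 166/3]
after L3 α=7/8: [11117/56, 12079/84, 2351/12]
→ [199, 144, 196]

(1,1) stack=L1,L2,L3,L4,L5,L6; from [0,0,0]:
L1 α=1/4: [141/4, 46, 53/4]
L2 α=1/4: [531/16, 201/4, 207/16]
L3 α=1/2: [2899/32, 613/8, 1183/32]
L4 α=1/2: [9683/64, 1061/16, 5567/64]
L5 α=1/5: [11987/80, 1953/20, 8767/80]
L6 α=1/4: [47321/320, 10839/80, 40461/320]
= [148, 135, 126]

at x=3,y=2 over L1,L2,L3,L4:
after L1 α=0: [0, 0, 0]
after L2 α=0: [0, 0, 0]
after L3 α=2/5: [372/5, 18, 406/5]
after L4 α=2/7: [374/7, 478/7, 614/7]
rounded: [53, 68, 88]

query (0,0) [L1,L2,L3,L4] — begin 0,0,0
+L1 (α=6/7) → [180, 1482/7, 750/7]
+L2 (α=1/8) → [1465/8, 1621/8, 869/8]
+L3 (α=1/5) → [1789/10, 1977/10, 1017/10]
+L4 (α=4/5) → [4789/50, 8537/50, 7977/50]
→ [96, 171, 160]

at x=1,y=0 over L1,L2,L3,L4,L7:
L1 α=1/6: [58/3, 197/6, 4/3]
L2 α=1/5: [409/15, 1036/15, 151/15]
L3 α=1/2: [3169/30, 1283/15, 773/15]
L4 α=1/2: [4309/60, 3113/30, 1369/15]
L7 α=1/2: [6469/120, 6623/60, 3409/30]
rounded: [54, 110, 114]

(0,3) stack=L1,L2,L3,L4,L7; from [0,0,0]:
+L1 (α=1/2) → [37, 189/2, 167/2]
+L2 (α=2/3) → [167, 79/2, 1183/6]
+L3 (α=1/3) → [335/3, 72, 1249/9]
+L4 (α=4/7) → [1031/7, 84, 4045/21]
+L7 (α=2/3) → [4447/21, 416/3, 10219/63]
→ [212, 139, 162]

(0,1) stack=L1,L2,L3,L4,L7; from [0,0,0]:
+L1 (α=1/2) → [93/2, 107/2, 48]
+L2 (α=1/2) → [491/4, 463/4, 59/2]
+L3 (α=2/7) → [401/4, 4219/28, 1167/14]
+L4 (α=5/8) → [2523/32, 22737/224, 13371/112]
+L7 (α=2/3) → [18523/96, 128465/672, 53467/336]
rounded: [193, 191, 159]


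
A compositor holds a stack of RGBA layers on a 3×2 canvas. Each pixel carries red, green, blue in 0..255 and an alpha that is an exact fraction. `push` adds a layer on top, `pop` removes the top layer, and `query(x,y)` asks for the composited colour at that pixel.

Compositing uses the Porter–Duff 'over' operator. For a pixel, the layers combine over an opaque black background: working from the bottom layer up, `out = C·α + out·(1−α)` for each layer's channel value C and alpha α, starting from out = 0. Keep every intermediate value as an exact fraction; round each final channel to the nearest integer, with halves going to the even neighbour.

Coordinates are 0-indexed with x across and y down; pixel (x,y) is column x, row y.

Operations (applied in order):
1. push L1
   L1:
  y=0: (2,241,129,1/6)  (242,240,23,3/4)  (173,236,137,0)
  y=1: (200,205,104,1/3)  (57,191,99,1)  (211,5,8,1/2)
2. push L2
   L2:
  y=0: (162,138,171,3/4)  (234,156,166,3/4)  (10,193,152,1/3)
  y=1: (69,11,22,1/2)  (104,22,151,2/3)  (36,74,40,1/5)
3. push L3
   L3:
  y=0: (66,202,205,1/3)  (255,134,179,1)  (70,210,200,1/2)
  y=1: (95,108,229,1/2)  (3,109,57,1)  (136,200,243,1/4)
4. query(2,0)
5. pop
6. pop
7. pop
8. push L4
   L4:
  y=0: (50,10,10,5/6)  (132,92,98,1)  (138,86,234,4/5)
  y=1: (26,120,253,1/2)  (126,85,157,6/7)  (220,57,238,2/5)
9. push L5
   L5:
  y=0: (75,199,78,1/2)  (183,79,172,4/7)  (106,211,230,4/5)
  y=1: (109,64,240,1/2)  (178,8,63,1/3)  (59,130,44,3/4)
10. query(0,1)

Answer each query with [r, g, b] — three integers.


(2,0) stack=L1,L2,L3; from [0,0,0]:
L1 α=0: [0, 0, 0]
L2 α=1/3: [10/3, 193/3, 152/3]
L3 α=1/2: [110/3, 823/6, 376/3]
= [37, 137, 125]

(0,1) stack=L4,L5; from [0,0,0]:
+L4 (α=1/2) → [13, 60, 253/2]
+L5 (α=1/2) → [61, 62, 733/4]
rounded: [61, 62, 183]


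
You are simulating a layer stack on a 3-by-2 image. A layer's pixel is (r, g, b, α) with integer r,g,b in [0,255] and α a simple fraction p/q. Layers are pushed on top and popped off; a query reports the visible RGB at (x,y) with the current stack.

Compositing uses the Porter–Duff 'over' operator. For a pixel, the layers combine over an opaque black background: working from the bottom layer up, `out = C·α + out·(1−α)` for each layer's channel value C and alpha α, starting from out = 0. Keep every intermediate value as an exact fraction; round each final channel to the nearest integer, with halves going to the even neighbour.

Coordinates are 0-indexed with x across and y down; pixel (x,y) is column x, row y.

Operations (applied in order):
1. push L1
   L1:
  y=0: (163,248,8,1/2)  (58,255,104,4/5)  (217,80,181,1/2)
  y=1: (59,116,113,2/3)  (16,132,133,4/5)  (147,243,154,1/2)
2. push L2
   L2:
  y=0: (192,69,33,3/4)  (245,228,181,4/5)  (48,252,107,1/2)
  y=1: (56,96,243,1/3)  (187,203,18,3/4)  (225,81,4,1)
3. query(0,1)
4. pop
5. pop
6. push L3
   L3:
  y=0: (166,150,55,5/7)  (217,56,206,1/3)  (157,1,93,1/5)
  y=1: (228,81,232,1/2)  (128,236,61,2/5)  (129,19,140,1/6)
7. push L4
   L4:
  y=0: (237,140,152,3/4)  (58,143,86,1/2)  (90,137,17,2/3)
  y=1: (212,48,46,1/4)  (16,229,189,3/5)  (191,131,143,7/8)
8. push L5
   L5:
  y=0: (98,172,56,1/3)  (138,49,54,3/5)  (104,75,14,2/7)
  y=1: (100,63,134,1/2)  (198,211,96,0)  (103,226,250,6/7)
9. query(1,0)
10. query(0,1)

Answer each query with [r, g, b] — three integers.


at x=0,y=1 over L1,L2:
after L1 α=2/3: [118/3, 232/3, 226/3]
after L2 α=1/3: [404/9, 752/9, 1181/9]
= [45, 84, 131]

(1,0) stack=L3,L4,L5; from [0,0,0]:
L3 α=1/3: [217/3, 56/3, 206/3]
L4 α=1/2: [391/6, 485/6, 232/3]
L5 α=3/5: [1633/15, 926/15, 190/3]
= [109, 62, 63]

query (0,1) [L3,L4,L5] — begin 0,0,0
+L3 (α=1/2) → [114, 81/2, 116]
+L4 (α=1/4) → [277/2, 339/8, 197/2]
+L5 (α=1/2) → [477/4, 843/16, 465/4]
→ [119, 53, 116]


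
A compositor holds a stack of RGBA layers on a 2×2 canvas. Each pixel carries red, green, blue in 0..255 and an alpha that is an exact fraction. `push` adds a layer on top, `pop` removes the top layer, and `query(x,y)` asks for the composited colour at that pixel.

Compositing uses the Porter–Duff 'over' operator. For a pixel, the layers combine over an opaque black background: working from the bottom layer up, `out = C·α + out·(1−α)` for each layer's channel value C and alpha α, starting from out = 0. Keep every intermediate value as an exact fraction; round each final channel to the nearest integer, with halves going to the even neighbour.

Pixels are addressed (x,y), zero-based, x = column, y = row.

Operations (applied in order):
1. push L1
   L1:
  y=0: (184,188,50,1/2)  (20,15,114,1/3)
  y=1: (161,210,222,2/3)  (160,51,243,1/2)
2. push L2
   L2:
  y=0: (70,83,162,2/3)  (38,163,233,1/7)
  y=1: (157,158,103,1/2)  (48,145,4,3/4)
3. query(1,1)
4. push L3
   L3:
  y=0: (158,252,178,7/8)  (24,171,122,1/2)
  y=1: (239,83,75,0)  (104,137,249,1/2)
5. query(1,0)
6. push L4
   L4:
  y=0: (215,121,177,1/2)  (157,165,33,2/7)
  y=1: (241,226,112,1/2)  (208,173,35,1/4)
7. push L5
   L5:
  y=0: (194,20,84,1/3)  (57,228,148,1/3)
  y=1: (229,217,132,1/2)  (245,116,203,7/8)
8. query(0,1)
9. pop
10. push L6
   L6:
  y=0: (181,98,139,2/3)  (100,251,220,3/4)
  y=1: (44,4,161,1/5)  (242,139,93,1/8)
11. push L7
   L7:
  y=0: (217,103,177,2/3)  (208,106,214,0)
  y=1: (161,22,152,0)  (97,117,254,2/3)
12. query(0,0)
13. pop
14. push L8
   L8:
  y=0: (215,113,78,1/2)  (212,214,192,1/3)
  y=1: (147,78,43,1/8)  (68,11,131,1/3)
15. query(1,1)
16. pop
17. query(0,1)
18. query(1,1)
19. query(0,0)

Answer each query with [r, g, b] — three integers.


(1,1) stack=L1,L2; from [0,0,0]:
after L1 α=1/2: [80, 51/2, 243/2]
after L2 α=3/4: [56, 921/8, 267/8]
→ [56, 115, 33]

(1,0) stack=L1,L2,L3; from [0,0,0]:
after L1 α=1/3: [20/3, 5, 38]
after L2 α=1/7: [78/7, 193/7, 461/7]
after L3 α=1/2: [123/7, 695/7, 1315/14]
rounded: [18, 99, 94]

at x=0,y=1 over L1,L2,L3,L4,L5:
+L1 (α=2/3) → [322/3, 140, 148]
+L2 (α=1/2) → [793/6, 149, 251/2]
+L3 (α=0) → [793/6, 149, 251/2]
+L4 (α=1/2) → [2239/12, 375/2, 475/4]
+L5 (α=1/2) → [4987/24, 809/4, 1003/8]
= [208, 202, 125]

at x=0,y=0 over L1,L2,L3,L4,L6,L7:
+L1 (α=1/2) → [92, 94, 25]
+L2 (α=2/3) → [232/3, 260/3, 349/3]
+L3 (α=7/8) → [1775/12, 694/3, 4087/24]
+L4 (α=1/2) → [4355/24, 1057/6, 8335/48]
+L6 (α=2/3) → [13043/72, 2233/18, 21679/144]
+L7 (α=2/3) → [44291/216, 5941/54, 72655/432]
= [205, 110, 168]

at x=1,y=1 over L1,L2,L3,L4,L6,L8:
L1 α=1/2: [80, 51/2, 243/2]
L2 α=3/4: [56, 921/8, 267/8]
L3 α=1/2: [80, 2017/16, 2259/16]
L4 α=1/4: [112, 8819/64, 7337/64]
L6 α=1/8: [513/4, 70629/512, 57311/512]
L8 α=1/3: [649/6, 73445/768, 90847/768]
→ [108, 96, 118]

at x=0,y=1 over L1,L2,L3,L4,L6:
after L1 α=2/3: [322/3, 140, 148]
after L2 α=1/2: [793/6, 149, 251/2]
after L3 α=0: [793/6, 149, 251/2]
after L4 α=1/2: [2239/12, 375/2, 475/4]
after L6 α=1/5: [2371/15, 754/5, 636/5]
= [158, 151, 127]

query (1,1) [L1,L2,L3,L4,L6] — begin 0,0,0
+L1 (α=1/2) → [80, 51/2, 243/2]
+L2 (α=3/4) → [56, 921/8, 267/8]
+L3 (α=1/2) → [80, 2017/16, 2259/16]
+L4 (α=1/4) → [112, 8819/64, 7337/64]
+L6 (α=1/8) → [513/4, 70629/512, 57311/512]
→ [128, 138, 112]

(0,0) stack=L1,L2,L3,L4,L6; from [0,0,0]:
after L1 α=1/2: [92, 94, 25]
after L2 α=2/3: [232/3, 260/3, 349/3]
after L3 α=7/8: [1775/12, 694/3, 4087/24]
after L4 α=1/2: [4355/24, 1057/6, 8335/48]
after L6 α=2/3: [13043/72, 2233/18, 21679/144]
→ [181, 124, 151]


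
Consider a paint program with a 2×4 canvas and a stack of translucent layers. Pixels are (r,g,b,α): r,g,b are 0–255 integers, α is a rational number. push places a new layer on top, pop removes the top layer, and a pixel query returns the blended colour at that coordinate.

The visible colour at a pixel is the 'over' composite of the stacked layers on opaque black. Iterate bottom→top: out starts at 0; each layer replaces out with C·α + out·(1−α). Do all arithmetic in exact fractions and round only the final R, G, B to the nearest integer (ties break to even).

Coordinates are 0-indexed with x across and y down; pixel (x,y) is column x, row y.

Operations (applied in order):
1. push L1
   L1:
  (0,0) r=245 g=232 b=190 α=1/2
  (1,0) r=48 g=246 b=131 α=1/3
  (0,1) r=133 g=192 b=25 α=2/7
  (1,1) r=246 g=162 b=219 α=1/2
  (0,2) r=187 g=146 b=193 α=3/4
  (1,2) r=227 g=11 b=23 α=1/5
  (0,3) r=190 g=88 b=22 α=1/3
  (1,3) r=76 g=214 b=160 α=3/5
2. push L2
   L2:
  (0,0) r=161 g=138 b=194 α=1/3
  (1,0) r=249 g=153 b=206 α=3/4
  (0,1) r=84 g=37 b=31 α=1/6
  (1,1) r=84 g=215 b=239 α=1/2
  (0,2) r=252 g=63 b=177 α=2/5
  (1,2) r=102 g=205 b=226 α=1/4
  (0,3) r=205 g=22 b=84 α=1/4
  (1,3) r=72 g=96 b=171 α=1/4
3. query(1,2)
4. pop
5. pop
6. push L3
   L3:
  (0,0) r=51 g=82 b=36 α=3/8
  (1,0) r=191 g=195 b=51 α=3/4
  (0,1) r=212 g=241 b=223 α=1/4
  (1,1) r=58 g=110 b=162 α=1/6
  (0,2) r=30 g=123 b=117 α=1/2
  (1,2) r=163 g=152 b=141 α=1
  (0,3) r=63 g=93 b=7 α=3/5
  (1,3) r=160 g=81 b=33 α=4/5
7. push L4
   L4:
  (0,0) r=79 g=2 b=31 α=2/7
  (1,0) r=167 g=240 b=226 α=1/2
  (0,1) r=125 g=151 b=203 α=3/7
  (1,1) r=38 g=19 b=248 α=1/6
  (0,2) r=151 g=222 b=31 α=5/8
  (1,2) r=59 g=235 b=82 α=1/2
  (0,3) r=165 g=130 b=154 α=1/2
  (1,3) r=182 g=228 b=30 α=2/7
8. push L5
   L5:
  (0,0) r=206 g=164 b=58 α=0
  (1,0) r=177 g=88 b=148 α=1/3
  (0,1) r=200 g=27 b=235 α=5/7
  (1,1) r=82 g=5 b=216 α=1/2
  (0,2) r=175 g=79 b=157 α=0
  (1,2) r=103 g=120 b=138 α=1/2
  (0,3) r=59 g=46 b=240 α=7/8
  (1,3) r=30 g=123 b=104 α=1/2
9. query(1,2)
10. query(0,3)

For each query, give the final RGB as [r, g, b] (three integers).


query (1,2) [L1,L2] — begin 0,0,0
after L1 α=1/5: [227/5, 11/5, 23/5]
after L2 α=1/4: [1191/20, 529/10, 1199/20]
= [60, 53, 60]

query (1,2) [L3,L4,L5] — begin 0,0,0
after L3 α=1: [163, 152, 141]
after L4 α=1/2: [111, 387/2, 223/2]
after L5 α=1/2: [107, 627/4, 499/4]
→ [107, 157, 125]

(0,3) stack=L3,L4,L5; from [0,0,0]:
after L3 α=3/5: [189/5, 279/5, 21/5]
after L4 α=1/2: [507/5, 929/10, 791/10]
after L5 α=7/8: [643/10, 4149/80, 17591/80]
= [64, 52, 220]


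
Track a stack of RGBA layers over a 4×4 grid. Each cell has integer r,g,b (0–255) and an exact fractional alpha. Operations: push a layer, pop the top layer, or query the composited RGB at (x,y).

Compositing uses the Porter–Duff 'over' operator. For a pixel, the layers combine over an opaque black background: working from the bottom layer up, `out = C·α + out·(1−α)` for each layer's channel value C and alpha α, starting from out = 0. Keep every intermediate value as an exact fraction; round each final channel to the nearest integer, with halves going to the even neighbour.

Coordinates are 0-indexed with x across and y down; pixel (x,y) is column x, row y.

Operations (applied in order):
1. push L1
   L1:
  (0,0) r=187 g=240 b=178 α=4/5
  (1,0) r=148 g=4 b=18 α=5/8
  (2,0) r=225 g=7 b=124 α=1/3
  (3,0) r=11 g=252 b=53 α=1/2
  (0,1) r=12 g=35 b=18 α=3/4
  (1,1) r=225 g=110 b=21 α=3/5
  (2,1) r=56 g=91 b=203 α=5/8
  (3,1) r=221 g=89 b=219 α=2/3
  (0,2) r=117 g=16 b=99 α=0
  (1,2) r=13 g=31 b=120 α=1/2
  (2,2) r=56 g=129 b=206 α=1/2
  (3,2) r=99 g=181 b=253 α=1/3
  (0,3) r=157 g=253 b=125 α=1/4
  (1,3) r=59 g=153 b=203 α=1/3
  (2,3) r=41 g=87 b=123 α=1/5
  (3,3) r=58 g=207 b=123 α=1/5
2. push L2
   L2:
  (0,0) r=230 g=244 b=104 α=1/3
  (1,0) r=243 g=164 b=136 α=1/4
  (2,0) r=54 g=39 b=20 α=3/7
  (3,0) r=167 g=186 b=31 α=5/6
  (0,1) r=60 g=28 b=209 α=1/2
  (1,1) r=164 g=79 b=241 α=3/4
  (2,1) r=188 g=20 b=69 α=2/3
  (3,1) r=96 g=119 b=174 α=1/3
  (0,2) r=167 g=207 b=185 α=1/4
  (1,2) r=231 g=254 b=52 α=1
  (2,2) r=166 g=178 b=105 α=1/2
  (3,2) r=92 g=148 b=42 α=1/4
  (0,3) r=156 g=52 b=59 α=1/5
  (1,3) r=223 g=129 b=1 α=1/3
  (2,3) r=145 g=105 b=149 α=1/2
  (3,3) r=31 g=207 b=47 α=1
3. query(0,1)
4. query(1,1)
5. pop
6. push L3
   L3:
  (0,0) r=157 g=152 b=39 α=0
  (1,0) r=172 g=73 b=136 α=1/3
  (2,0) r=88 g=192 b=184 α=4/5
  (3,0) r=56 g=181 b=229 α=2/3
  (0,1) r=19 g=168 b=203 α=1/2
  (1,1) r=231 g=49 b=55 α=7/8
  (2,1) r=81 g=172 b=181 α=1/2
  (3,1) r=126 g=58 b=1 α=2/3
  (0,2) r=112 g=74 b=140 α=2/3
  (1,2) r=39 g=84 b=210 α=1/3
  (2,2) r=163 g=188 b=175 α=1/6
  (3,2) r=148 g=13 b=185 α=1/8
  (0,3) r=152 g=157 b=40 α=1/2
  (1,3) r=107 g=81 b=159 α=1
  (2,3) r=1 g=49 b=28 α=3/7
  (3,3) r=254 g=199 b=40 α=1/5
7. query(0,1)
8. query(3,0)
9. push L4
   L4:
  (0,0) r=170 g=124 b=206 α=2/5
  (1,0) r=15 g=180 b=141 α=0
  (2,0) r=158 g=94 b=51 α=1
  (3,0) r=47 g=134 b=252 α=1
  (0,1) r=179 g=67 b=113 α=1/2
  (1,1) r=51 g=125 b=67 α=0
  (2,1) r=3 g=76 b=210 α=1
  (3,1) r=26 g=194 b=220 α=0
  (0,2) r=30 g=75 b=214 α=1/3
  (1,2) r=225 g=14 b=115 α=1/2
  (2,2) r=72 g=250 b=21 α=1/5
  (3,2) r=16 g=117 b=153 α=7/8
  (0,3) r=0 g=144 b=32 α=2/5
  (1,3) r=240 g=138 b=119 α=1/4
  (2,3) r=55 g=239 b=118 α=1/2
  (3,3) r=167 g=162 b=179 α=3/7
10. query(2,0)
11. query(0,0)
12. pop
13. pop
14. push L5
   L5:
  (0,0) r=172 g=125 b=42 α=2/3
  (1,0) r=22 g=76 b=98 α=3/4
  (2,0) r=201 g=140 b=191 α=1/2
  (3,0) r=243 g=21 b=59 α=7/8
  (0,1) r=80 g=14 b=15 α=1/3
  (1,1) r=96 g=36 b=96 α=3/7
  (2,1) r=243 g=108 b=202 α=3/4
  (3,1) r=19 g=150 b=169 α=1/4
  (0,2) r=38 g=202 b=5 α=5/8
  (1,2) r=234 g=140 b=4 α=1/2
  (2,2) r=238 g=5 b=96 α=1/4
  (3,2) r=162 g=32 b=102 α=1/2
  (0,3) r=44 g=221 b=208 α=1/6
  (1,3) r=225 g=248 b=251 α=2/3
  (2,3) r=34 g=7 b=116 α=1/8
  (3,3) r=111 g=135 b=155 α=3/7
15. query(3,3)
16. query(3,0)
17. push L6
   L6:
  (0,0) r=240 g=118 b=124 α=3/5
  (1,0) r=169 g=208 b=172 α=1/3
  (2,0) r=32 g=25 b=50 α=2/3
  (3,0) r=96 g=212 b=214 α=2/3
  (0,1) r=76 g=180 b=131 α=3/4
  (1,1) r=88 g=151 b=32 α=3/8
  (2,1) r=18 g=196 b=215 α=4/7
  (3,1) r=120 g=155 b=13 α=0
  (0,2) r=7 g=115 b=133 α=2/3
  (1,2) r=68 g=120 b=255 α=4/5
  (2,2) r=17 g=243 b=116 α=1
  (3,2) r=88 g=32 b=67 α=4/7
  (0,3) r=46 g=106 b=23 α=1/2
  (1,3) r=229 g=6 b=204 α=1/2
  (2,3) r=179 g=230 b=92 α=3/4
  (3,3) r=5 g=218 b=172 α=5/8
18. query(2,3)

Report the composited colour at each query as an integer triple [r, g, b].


query (0,1) [L1,L2] — begin 0,0,0
L1 α=3/4: [9, 105/4, 27/2]
L2 α=1/2: [69/2, 217/8, 445/4]
= [34, 27, 111]

query (1,1) [L1,L2] — begin 0,0,0
L1 α=3/5: [135, 66, 63/5]
L2 α=3/4: [627/4, 303/4, 1839/10]
→ [157, 76, 184]

(0,1) stack=L1,L3; from [0,0,0]:
after L1 α=3/4: [9, 105/4, 27/2]
after L3 α=1/2: [14, 777/8, 433/4]
= [14, 97, 108]

query (3,0) [L1,L3] — begin 0,0,0
+L1 (α=1/2) → [11/2, 126, 53/2]
+L3 (α=2/3) → [235/6, 488/3, 323/2]
rounded: [39, 163, 162]

at x=2,y=0 over L1,L3,L4:
L1 α=1/3: [75, 7/3, 124/3]
L3 α=4/5: [427/5, 2311/15, 2332/15]
L4 α=1: [158, 94, 51]
rounded: [158, 94, 51]

query (0,0) [L1,L3,L4] — begin 0,0,0
L1 α=4/5: [748/5, 192, 712/5]
L3 α=0: [748/5, 192, 712/5]
L4 α=2/5: [3944/25, 824/5, 4196/25]
→ [158, 165, 168]

at x=3,y=3 over L1,L5:
after L1 α=1/5: [58/5, 207/5, 123/5]
after L5 α=3/7: [271/5, 2853/35, 2817/35]
→ [54, 82, 80]

(3,0) stack=L1,L5; from [0,0,0]:
after L1 α=1/2: [11/2, 126, 53/2]
after L5 α=7/8: [3413/16, 273/8, 879/16]
→ [213, 34, 55]

query (2,3) [L1,L5,L6] — begin 0,0,0
after L1 α=1/5: [41/5, 87/5, 123/5]
after L5 α=1/8: [457/40, 161/10, 1441/40]
after L6 α=3/4: [21937/160, 7061/40, 12481/160]
→ [137, 177, 78]


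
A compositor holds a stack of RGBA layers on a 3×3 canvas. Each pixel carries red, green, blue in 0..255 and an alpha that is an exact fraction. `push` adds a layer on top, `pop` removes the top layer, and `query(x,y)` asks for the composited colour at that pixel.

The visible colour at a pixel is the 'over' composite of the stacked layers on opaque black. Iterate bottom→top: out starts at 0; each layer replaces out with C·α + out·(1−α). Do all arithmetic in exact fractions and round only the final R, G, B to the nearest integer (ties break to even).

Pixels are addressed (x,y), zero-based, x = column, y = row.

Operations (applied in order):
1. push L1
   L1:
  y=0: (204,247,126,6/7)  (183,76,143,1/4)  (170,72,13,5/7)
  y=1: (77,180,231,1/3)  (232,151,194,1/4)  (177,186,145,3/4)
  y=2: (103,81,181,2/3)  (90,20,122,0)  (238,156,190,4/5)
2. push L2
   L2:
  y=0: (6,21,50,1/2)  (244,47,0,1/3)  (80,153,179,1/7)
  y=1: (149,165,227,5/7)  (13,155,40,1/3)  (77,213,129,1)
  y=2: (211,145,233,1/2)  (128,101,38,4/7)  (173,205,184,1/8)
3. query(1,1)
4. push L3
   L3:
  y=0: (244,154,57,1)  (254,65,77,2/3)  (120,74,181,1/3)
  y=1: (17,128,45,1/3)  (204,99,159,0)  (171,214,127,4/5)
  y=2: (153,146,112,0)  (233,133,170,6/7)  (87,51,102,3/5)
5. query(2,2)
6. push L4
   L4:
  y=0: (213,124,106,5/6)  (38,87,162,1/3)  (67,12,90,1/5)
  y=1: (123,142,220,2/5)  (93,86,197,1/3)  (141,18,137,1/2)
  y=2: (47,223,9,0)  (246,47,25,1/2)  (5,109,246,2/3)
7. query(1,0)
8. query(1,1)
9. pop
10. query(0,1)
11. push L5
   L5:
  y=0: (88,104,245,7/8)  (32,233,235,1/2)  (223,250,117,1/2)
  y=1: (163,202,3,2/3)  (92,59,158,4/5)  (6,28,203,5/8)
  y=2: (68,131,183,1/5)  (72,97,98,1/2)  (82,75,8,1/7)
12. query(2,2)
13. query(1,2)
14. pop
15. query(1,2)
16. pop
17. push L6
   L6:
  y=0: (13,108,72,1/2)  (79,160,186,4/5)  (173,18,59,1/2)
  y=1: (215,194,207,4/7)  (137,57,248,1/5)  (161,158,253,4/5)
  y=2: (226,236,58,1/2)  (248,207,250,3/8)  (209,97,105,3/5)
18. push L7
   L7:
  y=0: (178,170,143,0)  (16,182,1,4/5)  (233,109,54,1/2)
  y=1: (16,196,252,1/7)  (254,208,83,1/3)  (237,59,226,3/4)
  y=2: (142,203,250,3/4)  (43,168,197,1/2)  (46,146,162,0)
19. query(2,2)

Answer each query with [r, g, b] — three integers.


at x=1,y=1 over L1,L2:
after L1 α=1/4: [58, 151/4, 97/2]
after L2 α=1/3: [43, 461/6, 137/3]
= [43, 77, 46]

at x=2,y=2 over L1,L2,L3:
L1 α=4/5: [952/5, 624/5, 152]
L2 α=1/8: [7529/40, 5393/40, 156]
L3 α=3/5: [12749/100, 8453/100, 618/5]
= [127, 85, 124]

query (1,0) [L1,L2,L3,L4] — begin 0,0,0
after L1 α=1/4: [183/4, 19, 143/4]
after L2 α=1/3: [671/6, 85/3, 143/6]
after L3 α=2/3: [3719/18, 475/9, 1067/18]
after L4 α=1/3: [4061/27, 1733/27, 2525/27]
= [150, 64, 94]

query (1,1) [L1,L2,L3,L4] — begin 0,0,0
after L1 α=1/4: [58, 151/4, 97/2]
after L2 α=1/3: [43, 461/6, 137/3]
after L3 α=0: [43, 461/6, 137/3]
after L4 α=1/3: [179/3, 719/9, 865/9]
= [60, 80, 96]

query (0,1) [L1,L2,L3] — begin 0,0,0
+L1 (α=1/3) → [77/3, 60, 77]
+L2 (α=5/7) → [2389/21, 135, 1289/7]
+L3 (α=1/3) → [5135/63, 398/3, 2893/21]
→ [82, 133, 138]

(2,2) stack=L1,L2,L3,L5; from [0,0,0]:
after L1 α=4/5: [952/5, 624/5, 152]
after L2 α=1/8: [7529/40, 5393/40, 156]
after L3 α=3/5: [12749/100, 8453/100, 618/5]
after L5 α=1/7: [42347/350, 29109/350, 3748/35]
→ [121, 83, 107]

(1,2) stack=L1,L2,L3,L5; from [0,0,0]:
after L1 α=0: [0, 0, 0]
after L2 α=4/7: [512/7, 404/7, 152/7]
after L3 α=6/7: [10298/49, 5990/49, 7292/49]
after L5 α=1/2: [6913/49, 10743/98, 6047/49]
= [141, 110, 123]

at x=1,y=2 over L1,L2,L3:
after L1 α=0: [0, 0, 0]
after L2 α=4/7: [512/7, 404/7, 152/7]
after L3 α=6/7: [10298/49, 5990/49, 7292/49]
→ [210, 122, 149]

query (2,2) [L1,L2,L6,L7] — begin 0,0,0
after L1 α=4/5: [952/5, 624/5, 152]
after L2 α=1/8: [7529/40, 5393/40, 156]
after L6 α=3/5: [20069/100, 11213/100, 627/5]
after L7 α=0: [20069/100, 11213/100, 627/5]
→ [201, 112, 125]


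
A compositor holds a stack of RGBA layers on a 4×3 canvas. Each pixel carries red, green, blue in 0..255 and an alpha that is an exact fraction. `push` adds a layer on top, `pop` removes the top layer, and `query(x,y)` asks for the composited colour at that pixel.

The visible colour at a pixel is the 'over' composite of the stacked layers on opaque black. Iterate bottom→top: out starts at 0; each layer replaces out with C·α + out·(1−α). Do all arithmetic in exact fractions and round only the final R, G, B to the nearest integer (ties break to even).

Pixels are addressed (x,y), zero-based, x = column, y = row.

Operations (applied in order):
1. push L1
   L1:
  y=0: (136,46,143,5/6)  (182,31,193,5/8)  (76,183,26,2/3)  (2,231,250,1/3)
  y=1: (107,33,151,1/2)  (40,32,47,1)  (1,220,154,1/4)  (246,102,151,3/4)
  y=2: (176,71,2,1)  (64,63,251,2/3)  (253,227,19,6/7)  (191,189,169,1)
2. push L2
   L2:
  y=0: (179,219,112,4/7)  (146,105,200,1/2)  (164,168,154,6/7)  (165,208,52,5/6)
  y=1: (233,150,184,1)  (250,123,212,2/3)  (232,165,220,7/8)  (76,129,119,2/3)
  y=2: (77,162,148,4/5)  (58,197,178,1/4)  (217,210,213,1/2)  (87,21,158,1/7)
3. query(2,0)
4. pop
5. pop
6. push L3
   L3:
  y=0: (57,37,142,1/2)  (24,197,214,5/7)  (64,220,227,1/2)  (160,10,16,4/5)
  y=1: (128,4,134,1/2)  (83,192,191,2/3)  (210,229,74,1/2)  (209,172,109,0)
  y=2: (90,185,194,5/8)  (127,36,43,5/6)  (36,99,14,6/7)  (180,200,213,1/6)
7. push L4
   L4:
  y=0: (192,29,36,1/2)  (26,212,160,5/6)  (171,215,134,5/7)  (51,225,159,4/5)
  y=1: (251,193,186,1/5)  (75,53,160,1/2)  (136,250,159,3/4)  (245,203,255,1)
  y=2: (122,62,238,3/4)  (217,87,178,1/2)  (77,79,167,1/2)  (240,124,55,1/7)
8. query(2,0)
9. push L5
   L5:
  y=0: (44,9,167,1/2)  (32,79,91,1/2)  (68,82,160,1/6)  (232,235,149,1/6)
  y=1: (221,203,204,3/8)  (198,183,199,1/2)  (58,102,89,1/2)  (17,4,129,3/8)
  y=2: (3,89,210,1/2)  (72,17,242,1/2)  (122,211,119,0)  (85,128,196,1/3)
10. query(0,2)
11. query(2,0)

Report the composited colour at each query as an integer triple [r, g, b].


(2,0) stack=L1,L2; from [0,0,0]:
after L1 α=2/3: [152/3, 122, 52/3]
after L2 α=6/7: [3104/21, 1130/7, 2824/21]
→ [148, 161, 134]

at x=2,y=0 over L3,L4:
after L3 α=1/2: [32, 110, 227/2]
after L4 α=5/7: [919/7, 185, 897/7]
rounded: [131, 185, 128]

at x=0,y=2 over L3,L4,L5:
after L3 α=5/8: [225/4, 925/8, 485/4]
after L4 α=3/4: [1689/16, 2413/32, 3341/16]
after L5 α=1/2: [1737/32, 5261/64, 6701/32]
rounded: [54, 82, 209]

(2,0) stack=L3,L4,L5; from [0,0,0]:
after L3 α=1/2: [32, 110, 227/2]
after L4 α=5/7: [919/7, 185, 897/7]
after L5 α=1/6: [5071/42, 1007/6, 5605/42]
→ [121, 168, 133]


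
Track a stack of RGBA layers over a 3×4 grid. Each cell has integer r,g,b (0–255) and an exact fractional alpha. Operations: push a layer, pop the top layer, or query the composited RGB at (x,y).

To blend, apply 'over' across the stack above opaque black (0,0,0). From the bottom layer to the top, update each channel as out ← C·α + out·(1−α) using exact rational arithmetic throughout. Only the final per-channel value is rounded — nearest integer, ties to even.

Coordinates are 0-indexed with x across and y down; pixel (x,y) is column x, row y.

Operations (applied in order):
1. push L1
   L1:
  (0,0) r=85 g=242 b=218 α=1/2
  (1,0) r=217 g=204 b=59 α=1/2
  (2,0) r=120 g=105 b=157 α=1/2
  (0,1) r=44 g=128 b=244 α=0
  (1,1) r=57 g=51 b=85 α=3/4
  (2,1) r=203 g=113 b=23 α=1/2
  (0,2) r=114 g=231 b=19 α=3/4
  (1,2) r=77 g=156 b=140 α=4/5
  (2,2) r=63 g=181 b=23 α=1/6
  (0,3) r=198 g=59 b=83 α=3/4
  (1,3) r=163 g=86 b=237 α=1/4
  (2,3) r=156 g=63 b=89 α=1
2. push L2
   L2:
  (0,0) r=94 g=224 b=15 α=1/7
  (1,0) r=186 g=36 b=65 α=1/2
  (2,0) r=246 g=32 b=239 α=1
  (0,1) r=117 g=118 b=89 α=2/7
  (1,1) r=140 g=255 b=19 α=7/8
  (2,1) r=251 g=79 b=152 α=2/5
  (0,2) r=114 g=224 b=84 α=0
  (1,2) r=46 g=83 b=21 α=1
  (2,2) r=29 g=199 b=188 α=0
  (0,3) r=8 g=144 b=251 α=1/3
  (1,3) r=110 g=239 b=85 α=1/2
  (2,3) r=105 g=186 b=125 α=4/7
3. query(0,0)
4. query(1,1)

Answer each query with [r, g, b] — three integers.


(0,0) stack=L1,L2; from [0,0,0]:
L1 α=1/2: [85/2, 121, 109]
L2 α=1/7: [349/7, 950/7, 669/7]
= [50, 136, 96]

at x=1,y=1 over L1,L2:
after L1 α=3/4: [171/4, 153/4, 255/4]
after L2 α=7/8: [4091/32, 7293/32, 787/32]
= [128, 228, 25]


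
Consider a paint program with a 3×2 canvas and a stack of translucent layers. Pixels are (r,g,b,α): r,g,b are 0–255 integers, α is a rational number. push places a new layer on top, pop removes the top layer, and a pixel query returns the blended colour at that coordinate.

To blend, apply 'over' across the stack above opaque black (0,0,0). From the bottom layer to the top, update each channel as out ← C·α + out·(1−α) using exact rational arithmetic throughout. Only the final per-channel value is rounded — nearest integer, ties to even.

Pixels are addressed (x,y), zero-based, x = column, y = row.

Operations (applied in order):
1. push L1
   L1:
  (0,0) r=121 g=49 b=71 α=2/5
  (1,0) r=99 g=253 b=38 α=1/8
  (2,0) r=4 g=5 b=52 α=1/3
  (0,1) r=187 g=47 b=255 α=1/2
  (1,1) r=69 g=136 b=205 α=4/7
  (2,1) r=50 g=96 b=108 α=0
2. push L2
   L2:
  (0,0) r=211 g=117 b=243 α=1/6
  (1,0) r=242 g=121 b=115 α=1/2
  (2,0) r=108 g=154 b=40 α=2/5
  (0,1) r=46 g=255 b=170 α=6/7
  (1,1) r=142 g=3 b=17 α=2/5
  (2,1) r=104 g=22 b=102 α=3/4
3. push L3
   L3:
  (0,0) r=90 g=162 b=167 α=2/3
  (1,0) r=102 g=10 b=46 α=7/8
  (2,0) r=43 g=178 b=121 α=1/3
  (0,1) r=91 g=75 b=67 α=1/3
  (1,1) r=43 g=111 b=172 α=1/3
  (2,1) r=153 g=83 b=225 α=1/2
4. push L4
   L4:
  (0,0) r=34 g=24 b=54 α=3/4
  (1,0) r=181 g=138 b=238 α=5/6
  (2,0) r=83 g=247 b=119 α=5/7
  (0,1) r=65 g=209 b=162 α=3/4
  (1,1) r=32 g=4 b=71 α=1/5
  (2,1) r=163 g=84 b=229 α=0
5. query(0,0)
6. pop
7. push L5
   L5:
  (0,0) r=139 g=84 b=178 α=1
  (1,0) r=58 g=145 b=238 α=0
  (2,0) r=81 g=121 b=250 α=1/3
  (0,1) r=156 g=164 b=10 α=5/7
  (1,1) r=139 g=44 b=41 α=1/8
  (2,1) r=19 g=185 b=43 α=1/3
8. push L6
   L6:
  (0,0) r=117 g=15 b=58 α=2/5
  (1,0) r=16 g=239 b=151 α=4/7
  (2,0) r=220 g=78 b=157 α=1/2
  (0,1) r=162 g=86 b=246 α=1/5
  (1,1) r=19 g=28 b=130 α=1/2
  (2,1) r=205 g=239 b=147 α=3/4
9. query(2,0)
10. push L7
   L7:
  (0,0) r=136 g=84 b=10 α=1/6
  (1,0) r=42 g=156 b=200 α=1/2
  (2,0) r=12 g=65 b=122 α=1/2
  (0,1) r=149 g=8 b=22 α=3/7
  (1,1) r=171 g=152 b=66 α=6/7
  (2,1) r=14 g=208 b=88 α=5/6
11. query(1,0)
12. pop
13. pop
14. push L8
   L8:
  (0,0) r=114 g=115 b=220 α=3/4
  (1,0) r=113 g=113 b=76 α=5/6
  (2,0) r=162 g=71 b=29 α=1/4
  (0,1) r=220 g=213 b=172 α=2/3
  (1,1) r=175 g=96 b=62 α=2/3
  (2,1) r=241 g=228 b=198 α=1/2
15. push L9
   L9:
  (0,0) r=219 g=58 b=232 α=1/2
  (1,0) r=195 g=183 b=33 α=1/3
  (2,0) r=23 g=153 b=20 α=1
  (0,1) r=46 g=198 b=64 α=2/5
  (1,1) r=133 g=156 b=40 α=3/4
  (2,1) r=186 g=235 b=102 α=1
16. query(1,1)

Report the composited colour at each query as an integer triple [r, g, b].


at x=0,y=0 over L1,L2,L3,L4:
+L1 (α=2/5) → [242/5, 98/5, 142/5]
+L2 (α=1/6) → [151/2, 215/6, 385/6]
+L3 (α=2/3) → [511/6, 2159/18, 2389/18]
+L4 (α=3/4) → [1123/24, 3455/72, 5305/72]
= [47, 48, 74]

(2,0) stack=L1,L2,L3,L5,L6; from [0,0,0]:
L1 α=1/3: [4/3, 5/3, 52/3]
L2 α=2/5: [44, 313/5, 132/5]
L3 α=1/3: [131/3, 1516/15, 869/15]
L5 α=1/3: [505/9, 4847/45, 5488/45]
L6 α=1/2: [2485/18, 8357/90, 12553/90]
→ [138, 93, 139]

query (1,0) [L1,L2,L3,L5,L6,L7] — begin 0,0,0
+L1 (α=1/8) → [99/8, 253/8, 19/4]
+L2 (α=1/2) → [2035/16, 1221/16, 479/8]
+L3 (α=7/8) → [13459/128, 2341/128, 3055/64]
+L5 (α=0) → [13459/128, 2341/128, 3055/64]
+L6 (α=4/7) → [48569/896, 129391/896, 47821/448]
+L7 (α=1/2) → [86201/1792, 269167/1792, 137421/896]
= [48, 150, 153]

(1,1) stack=L1,L2,L3,L5,L8,L9; from [0,0,0]:
+L1 (α=4/7) → [276/7, 544/7, 820/7]
+L2 (α=2/5) → [2816/35, 1674/35, 2698/35]
+L3 (α=1/3) → [2379/35, 2411/35, 11416/105]
+L5 (α=1/8) → [1537/20, 2631/40, 12031/120]
+L8 (α=2/3) → [8537/60, 3437/40, 26911/360]
+L9 (α=3/4) → [32477/240, 22157/160, 70111/1440]
→ [135, 138, 49]


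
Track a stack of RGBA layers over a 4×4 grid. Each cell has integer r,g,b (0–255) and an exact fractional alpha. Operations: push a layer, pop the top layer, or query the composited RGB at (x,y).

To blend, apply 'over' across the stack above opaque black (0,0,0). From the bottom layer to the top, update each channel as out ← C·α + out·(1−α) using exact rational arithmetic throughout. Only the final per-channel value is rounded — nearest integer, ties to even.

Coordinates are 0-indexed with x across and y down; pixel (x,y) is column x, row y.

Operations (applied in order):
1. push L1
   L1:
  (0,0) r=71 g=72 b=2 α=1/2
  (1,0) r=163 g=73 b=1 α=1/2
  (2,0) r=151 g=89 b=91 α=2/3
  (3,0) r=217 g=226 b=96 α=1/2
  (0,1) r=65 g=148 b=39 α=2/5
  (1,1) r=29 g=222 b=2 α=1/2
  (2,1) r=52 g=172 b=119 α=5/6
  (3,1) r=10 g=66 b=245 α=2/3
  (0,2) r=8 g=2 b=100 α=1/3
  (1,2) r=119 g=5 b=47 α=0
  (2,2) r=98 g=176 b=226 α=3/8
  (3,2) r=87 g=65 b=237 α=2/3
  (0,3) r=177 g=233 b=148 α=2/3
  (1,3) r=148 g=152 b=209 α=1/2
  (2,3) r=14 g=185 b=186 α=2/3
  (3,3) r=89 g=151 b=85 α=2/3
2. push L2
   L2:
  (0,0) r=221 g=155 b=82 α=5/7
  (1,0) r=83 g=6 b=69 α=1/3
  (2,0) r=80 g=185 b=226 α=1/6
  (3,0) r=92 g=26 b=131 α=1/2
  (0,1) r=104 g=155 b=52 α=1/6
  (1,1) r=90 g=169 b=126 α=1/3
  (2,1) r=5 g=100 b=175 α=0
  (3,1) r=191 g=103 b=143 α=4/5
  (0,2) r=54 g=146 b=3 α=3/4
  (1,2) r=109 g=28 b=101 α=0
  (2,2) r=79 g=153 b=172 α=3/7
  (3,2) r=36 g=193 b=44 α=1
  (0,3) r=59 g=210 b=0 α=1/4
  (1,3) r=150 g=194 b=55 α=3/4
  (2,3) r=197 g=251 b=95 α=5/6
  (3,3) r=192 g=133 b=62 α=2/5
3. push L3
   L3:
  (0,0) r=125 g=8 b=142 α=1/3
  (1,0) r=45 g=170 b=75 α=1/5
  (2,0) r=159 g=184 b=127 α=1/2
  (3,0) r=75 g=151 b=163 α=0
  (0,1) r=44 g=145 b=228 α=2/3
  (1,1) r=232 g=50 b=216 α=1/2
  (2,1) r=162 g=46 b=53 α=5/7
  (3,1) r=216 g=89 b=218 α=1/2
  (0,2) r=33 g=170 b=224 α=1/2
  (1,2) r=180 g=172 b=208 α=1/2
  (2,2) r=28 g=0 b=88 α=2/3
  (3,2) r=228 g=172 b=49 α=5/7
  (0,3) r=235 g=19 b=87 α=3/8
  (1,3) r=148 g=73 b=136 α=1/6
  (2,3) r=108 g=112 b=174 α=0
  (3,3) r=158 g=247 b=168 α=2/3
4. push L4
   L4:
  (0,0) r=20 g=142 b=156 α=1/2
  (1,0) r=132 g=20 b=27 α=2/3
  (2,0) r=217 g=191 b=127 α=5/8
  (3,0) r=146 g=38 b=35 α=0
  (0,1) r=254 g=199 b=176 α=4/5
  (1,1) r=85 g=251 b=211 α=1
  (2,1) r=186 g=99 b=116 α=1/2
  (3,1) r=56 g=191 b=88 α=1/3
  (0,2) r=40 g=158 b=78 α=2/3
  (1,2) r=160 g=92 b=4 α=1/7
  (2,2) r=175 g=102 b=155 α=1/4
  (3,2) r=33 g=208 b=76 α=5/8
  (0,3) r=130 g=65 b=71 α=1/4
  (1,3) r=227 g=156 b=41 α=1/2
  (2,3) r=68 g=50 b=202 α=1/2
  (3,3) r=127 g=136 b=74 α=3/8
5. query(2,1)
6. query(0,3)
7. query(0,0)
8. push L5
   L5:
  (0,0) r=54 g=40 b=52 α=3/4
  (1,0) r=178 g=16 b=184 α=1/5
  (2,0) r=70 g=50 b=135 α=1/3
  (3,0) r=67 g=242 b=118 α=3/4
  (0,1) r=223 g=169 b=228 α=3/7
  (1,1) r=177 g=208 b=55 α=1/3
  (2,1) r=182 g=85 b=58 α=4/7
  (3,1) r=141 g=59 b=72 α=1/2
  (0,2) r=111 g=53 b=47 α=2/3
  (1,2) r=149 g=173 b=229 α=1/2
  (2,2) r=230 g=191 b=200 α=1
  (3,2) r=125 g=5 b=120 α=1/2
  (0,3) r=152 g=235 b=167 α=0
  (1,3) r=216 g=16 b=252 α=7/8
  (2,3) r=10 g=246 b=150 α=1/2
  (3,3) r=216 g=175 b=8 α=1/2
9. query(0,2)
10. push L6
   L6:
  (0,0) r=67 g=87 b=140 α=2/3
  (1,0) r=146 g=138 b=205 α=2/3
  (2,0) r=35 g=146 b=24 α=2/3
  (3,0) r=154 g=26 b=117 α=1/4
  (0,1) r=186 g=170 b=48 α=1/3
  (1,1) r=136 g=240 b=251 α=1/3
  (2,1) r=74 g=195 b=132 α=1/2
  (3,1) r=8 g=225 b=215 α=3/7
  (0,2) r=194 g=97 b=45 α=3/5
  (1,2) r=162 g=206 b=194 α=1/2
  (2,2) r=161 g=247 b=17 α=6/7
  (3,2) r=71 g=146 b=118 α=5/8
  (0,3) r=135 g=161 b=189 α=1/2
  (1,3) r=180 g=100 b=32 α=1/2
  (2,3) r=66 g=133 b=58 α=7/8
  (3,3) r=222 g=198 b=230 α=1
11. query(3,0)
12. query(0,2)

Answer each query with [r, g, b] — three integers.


at x=2,y=1 over L1,L2,L3,L4:
+L1 (α=5/6) → [130/3, 430/3, 595/6]
+L2 (α=0) → [130/3, 430/3, 595/6]
+L3 (α=5/7) → [2690/21, 1550/21, 1390/21]
+L4 (α=1/2) → [3298/21, 3629/42, 1913/21]
→ [157, 86, 91]

query (0,3) [L1,L2,L3,L4] — begin 0,0,0
after L1 α=2/3: [118, 466/3, 296/3]
after L2 α=1/4: [413/4, 169, 74]
after L3 α=3/8: [4885/32, 451/4, 631/8]
after L4 α=1/4: [18815/128, 1613/16, 2461/32]
= [147, 101, 77]

query (0,0) [L1,L2,L3,L4] — begin 0,0,0
after L1 α=1/2: [71/2, 36, 1]
after L2 α=5/7: [168, 121, 412/7]
after L3 α=1/3: [461/3, 250/3, 606/7]
after L4 α=1/2: [521/6, 338/3, 849/7]
rounded: [87, 113, 121]

query (0,2) [L1,L2,L3,L4,L5] — begin 0,0,0
after L1 α=1/3: [8/3, 2/3, 100/3]
after L2 α=3/4: [247/6, 329/3, 127/12]
after L3 α=1/2: [445/12, 839/6, 2815/24]
after L4 α=2/3: [1405/36, 2735/18, 6559/72]
after L5 α=2/3: [9397/108, 4643/54, 13327/216]
→ [87, 86, 62]

at x=3,y=0 over L1,L2,L3,L4,L5,L6:
L1 α=1/2: [217/2, 113, 48]
L2 α=1/2: [401/4, 139/2, 179/2]
L3 α=0: [401/4, 139/2, 179/2]
L4 α=0: [401/4, 139/2, 179/2]
L5 α=3/4: [1205/16, 1591/8, 887/8]
L6 α=1/4: [6079/64, 4981/32, 3597/32]
→ [95, 156, 112]

(0,2) stack=L1,L2,L3,L4,L5,L6; from [0,0,0]:
after L1 α=1/3: [8/3, 2/3, 100/3]
after L2 α=3/4: [247/6, 329/3, 127/12]
after L3 α=1/2: [445/12, 839/6, 2815/24]
after L4 α=2/3: [1405/36, 2735/18, 6559/72]
after L5 α=2/3: [9397/108, 4643/54, 13327/216]
after L6 α=3/5: [8165/54, 2500/27, 27907/540]
→ [151, 93, 52]


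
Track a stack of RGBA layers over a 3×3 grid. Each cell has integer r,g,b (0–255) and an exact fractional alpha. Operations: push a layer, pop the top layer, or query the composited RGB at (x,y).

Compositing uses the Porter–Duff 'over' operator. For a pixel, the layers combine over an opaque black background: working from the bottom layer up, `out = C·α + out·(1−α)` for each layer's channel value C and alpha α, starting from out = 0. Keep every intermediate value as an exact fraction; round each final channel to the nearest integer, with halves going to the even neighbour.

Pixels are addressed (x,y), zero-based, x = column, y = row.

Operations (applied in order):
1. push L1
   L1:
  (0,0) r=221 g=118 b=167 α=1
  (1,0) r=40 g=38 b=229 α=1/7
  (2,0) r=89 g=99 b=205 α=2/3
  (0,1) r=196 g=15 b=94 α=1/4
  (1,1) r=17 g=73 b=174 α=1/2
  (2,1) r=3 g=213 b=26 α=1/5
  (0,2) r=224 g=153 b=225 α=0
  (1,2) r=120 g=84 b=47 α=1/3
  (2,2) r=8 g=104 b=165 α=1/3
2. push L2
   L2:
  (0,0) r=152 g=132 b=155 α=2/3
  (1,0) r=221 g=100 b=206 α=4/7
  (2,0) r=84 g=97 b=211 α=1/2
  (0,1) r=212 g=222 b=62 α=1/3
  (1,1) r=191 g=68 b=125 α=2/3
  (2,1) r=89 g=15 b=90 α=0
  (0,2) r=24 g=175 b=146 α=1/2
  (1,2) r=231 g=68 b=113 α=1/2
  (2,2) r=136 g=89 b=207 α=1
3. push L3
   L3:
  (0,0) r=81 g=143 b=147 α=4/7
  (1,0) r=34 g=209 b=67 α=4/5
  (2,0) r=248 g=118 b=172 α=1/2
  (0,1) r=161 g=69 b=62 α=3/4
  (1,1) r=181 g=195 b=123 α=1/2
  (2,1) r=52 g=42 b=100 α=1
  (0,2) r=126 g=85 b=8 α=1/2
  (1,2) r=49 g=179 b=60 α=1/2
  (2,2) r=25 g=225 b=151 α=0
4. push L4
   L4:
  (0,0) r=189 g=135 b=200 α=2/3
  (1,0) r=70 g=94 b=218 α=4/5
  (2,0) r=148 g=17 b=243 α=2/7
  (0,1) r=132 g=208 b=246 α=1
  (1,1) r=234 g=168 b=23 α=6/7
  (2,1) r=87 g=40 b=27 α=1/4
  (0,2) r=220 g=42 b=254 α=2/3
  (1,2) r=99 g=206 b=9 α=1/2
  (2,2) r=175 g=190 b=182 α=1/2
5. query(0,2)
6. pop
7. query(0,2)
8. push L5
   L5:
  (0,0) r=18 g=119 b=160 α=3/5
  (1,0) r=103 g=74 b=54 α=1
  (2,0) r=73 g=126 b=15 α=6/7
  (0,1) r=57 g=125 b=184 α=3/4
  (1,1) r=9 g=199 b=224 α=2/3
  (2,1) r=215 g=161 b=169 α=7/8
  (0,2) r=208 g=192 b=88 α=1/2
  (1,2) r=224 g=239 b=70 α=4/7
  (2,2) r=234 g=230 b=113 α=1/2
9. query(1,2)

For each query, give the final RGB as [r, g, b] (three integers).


query (0,2) [L1,L2,L3,L4] — begin 0,0,0
after L1 α=0: [0, 0, 0]
after L2 α=1/2: [12, 175/2, 73]
after L3 α=1/2: [69, 345/4, 81/2]
after L4 α=2/3: [509/3, 227/4, 1097/6]
rounded: [170, 57, 183]

(0,2) stack=L1,L2,L3; from [0,0,0]:
after L1 α=0: [0, 0, 0]
after L2 α=1/2: [12, 175/2, 73]
after L3 α=1/2: [69, 345/4, 81/2]
= [69, 86, 40]

query (1,2) [L1,L2,L3,L5] — begin 0,0,0
L1 α=1/3: [40, 28, 47/3]
L2 α=1/2: [271/2, 48, 193/3]
L3 α=1/2: [369/4, 227/2, 373/6]
L5 α=4/7: [4691/28, 2593/14, 933/14]
→ [168, 185, 67]
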